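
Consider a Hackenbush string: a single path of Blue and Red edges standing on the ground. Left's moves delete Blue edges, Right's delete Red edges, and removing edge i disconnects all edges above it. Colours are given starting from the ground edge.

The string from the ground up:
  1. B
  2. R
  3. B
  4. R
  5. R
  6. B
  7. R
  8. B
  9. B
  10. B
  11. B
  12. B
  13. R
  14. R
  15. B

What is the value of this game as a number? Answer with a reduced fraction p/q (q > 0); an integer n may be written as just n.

9715/16384

Prefix values for B R B R R B R B B B B B R R B via {L|R} + simplicity:
B: Left { 0 }, Right { · } so simplest 1
BR: Left { 0 }, Right { 1 } so simplest 1/2
BRB: Left { 0; 1/2 }, Right { 1 } so simplest 3/4
BRBR: Left { 0; 1/2 }, Right { 3/4; 1 } so simplest 5/8
BRBRR: Left { 0; 1/2 }, Right { 5/8; 3/4; 1 } so simplest 9/16
BRBRRB: Left { 0; 1/2; 9/16 }, Right { 5/8; 3/4; 1 } so simplest 19/32
BRBRRBR: Left { 0; 1/2; 9/16 }, Right { 19/32; 5/8; 3/4; 1 } so simplest 37/64
BRBRRBRB: Left { 0; 1/2; 9/16; 37/64 }, Right { 19/32; 5/8; 3/4; 1 } so simplest 75/128
BRBRRBRBB: Left { 0; 1/2; 9/16; 37/64; 75/128 }, Right { 19/32; 5/8; 3/4; 1 } so simplest 151/256
BRBRRBRBBB: Left { 0; 1/2; 9/16; 37/64; 75/128; 151/256 }, Right { 19/32; 5/8; 3/4; 1 } so simplest 303/512
BRBRRBRBBBB: Left { 0; 1/2; 9/16; 37/64; 75/128; 151/256; 303/512 }, Right { 19/32; 5/8; 3/4; 1 } so simplest 607/1024
BRBRRBRBBBBB: Left { 0; 1/2; 9/16; 37/64; 75/128; 151/256; 303/512; 607/1024 }, Right { 19/32; 5/8; 3/4; 1 } so simplest 1215/2048
BRBRRBRBBBBBR: Left { 0; 1/2; 9/16; 37/64; 75/128; 151/256; 303/512; 607/1024 }, Right { 1215/2048; 19/32; 5/8; 3/4; 1 } so simplest 2429/4096
BRBRRBRBBBBBRR: Left { 0; 1/2; 9/16; 37/64; 75/128; 151/256; 303/512; 607/1024 }, Right { 2429/4096; 1215/2048; 19/32; 5/8; 3/4; 1 } so simplest 4857/8192
BRBRRBRBBBBBRRB: Left { 0; 1/2; 9/16; 37/64; 75/128; 151/256; 303/512; 607/1024; 4857/8192 }, Right { 2429/4096; 1215/2048; 19/32; 5/8; 3/4; 1 } so simplest 9715/16384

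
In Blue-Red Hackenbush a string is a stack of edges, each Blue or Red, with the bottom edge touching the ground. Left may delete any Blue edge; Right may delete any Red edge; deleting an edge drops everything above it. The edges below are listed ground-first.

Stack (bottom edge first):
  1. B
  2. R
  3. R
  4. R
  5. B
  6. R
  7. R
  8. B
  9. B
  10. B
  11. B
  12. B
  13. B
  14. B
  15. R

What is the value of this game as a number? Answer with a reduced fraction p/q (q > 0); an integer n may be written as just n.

2557/16384

Build G(s[:k]) for k = 1..15, string s = B R R R B R R B B B B B B B R.
B: Left { 0 }, Right { ∅ } — simplest 1
BR: Left { 0 }, Right { 1 } — simplest 1/2
BRR: Left { 0 }, Right { 1/2; 1 } — simplest 1/4
BRRR: Left { 0 }, Right { 1/4; 1/2; 1 } — simplest 1/8
BRRRB: Left { 0; 1/8 }, Right { 1/4; 1/2; 1 } — simplest 3/16
BRRRBR: Left { 0; 1/8 }, Right { 3/16; 1/4; 1/2; 1 } — simplest 5/32
BRRRBRR: Left { 0; 1/8 }, Right { 5/32; 3/16; 1/4; 1/2; 1 } — simplest 9/64
BRRRBRRB: Left { 0; 1/8; 9/64 }, Right { 5/32; 3/16; 1/4; 1/2; 1 } — simplest 19/128
BRRRBRRBB: Left { 0; 1/8; 9/64; 19/128 }, Right { 5/32; 3/16; 1/4; 1/2; 1 } — simplest 39/256
BRRRBRRBBB: Left { 0; 1/8; 9/64; 19/128; 39/256 }, Right { 5/32; 3/16; 1/4; 1/2; 1 } — simplest 79/512
BRRRBRRBBBB: Left { 0; 1/8; 9/64; 19/128; 39/256; 79/512 }, Right { 5/32; 3/16; 1/4; 1/2; 1 } — simplest 159/1024
BRRRBRRBBBBB: Left { 0; 1/8; 9/64; 19/128; 39/256; 79/512; 159/1024 }, Right { 5/32; 3/16; 1/4; 1/2; 1 } — simplest 319/2048
BRRRBRRBBBBBB: Left { 0; 1/8; 9/64; 19/128; 39/256; 79/512; 159/1024; 319/2048 }, Right { 5/32; 3/16; 1/4; 1/2; 1 } — simplest 639/4096
BRRRBRRBBBBBBB: Left { 0; 1/8; 9/64; 19/128; 39/256; 79/512; 159/1024; 319/2048; 639/4096 }, Right { 5/32; 3/16; 1/4; 1/2; 1 } — simplest 1279/8192
BRRRBRRBBBBBBBR: Left { 0; 1/8; 9/64; 19/128; 39/256; 79/512; 159/1024; 319/2048; 639/4096 }, Right { 1279/8192; 5/32; 3/16; 1/4; 1/2; 1 } — simplest 2557/16384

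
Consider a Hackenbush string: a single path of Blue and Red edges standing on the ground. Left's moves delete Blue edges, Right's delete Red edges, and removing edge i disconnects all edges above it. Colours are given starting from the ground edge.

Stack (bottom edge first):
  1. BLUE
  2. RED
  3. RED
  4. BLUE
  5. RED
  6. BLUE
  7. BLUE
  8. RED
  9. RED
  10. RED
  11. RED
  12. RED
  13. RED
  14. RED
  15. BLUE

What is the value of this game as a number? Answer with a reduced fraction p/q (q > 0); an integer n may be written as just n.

5635/16384

Build v(s[:k]) for k = 1..15, string s = BLUE RED RED BLUE RED BLUE BLUE RED RED RED RED RED RED RED BLUE.
step 1: add BLUE to get B; options L={ 0 } R={ ∅ } -> 1
step 2: add RED to get BR; options L={ 0 } R={ 1 } -> 1/2
step 3: add RED to get BRR; options L={ 0 } R={ 1/2, 1 } -> 1/4
step 4: add BLUE to get BRRB; options L={ 0, 1/4 } R={ 1/2, 1 } -> 3/8
step 5: add RED to get BRRBR; options L={ 0, 1/4 } R={ 3/8, 1/2, 1 } -> 5/16
step 6: add BLUE to get BRRBRB; options L={ 0, 1/4, 5/16 } R={ 3/8, 1/2, 1 } -> 11/32
step 7: add BLUE to get BRRBRBB; options L={ 0, 1/4, 5/16, 11/32 } R={ 3/8, 1/2, 1 } -> 23/64
step 8: add RED to get BRRBRBBR; options L={ 0, 1/4, 5/16, 11/32 } R={ 23/64, 3/8, 1/2, 1 } -> 45/128
step 9: add RED to get BRRBRBBRR; options L={ 0, 1/4, 5/16, 11/32 } R={ 45/128, 23/64, 3/8, 1/2, 1 } -> 89/256
step 10: add RED to get BRRBRBBRRR; options L={ 0, 1/4, 5/16, 11/32 } R={ 89/256, 45/128, 23/64, 3/8, 1/2, 1 } -> 177/512
step 11: add RED to get BRRBRBBRRRR; options L={ 0, 1/4, 5/16, 11/32 } R={ 177/512, 89/256, 45/128, 23/64, 3/8, 1/2, 1 } -> 353/1024
step 12: add RED to get BRRBRBBRRRRR; options L={ 0, 1/4, 5/16, 11/32 } R={ 353/1024, 177/512, 89/256, 45/128, 23/64, 3/8, 1/2, 1 } -> 705/2048
step 13: add RED to get BRRBRBBRRRRRR; options L={ 0, 1/4, 5/16, 11/32 } R={ 705/2048, 353/1024, 177/512, 89/256, 45/128, 23/64, 3/8, 1/2, 1 } -> 1409/4096
step 14: add RED to get BRRBRBBRRRRRRR; options L={ 0, 1/4, 5/16, 11/32 } R={ 1409/4096, 705/2048, 353/1024, 177/512, 89/256, 45/128, 23/64, 3/8, 1/2, 1 } -> 2817/8192
step 15: add BLUE to get BRRBRBBRRRRRRRB; options L={ 0, 1/4, 5/16, 11/32, 2817/8192 } R={ 1409/4096, 705/2048, 353/1024, 177/512, 89/256, 45/128, 23/64, 3/8, 1/2, 1 } -> 5635/16384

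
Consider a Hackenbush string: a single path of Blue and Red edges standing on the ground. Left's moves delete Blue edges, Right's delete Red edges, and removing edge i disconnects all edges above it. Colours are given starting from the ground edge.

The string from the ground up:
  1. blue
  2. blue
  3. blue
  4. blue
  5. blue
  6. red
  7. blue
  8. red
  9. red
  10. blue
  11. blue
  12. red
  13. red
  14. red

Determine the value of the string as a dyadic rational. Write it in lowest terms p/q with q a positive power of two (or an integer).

Build v(s[:k]) for k = 1..14, string s = blue blue blue blue blue red blue red red blue blue red red red.
edge 1 of 14 (blue): { 0 | · } -> 1
edge 2 of 14 (blue): { 0; 1 | · } -> 2
edge 3 of 14 (blue): { 0; 1; 2 | · } -> 3
edge 4 of 14 (blue): { 0; 1; 2; 3 | · } -> 4
edge 5 of 14 (blue): { 0; 1; 2; 3; 4 | · } -> 5
edge 6 of 14 (red): { 0; 1; 2; 3; 4 | 5 } -> 9/2
edge 7 of 14 (blue): { 0; 1; 2; 3; 4; 9/2 | 5 } -> 19/4
edge 8 of 14 (red): { 0; 1; 2; 3; 4; 9/2 | 19/4; 5 } -> 37/8
edge 9 of 14 (red): { 0; 1; 2; 3; 4; 9/2 | 37/8; 19/4; 5 } -> 73/16
edge 10 of 14 (blue): { 0; 1; 2; 3; 4; 9/2; 73/16 | 37/8; 19/4; 5 } -> 147/32
edge 11 of 14 (blue): { 0; 1; 2; 3; 4; 9/2; 73/16; 147/32 | 37/8; 19/4; 5 } -> 295/64
edge 12 of 14 (red): { 0; 1; 2; 3; 4; 9/2; 73/16; 147/32 | 295/64; 37/8; 19/4; 5 } -> 589/128
edge 13 of 14 (red): { 0; 1; 2; 3; 4; 9/2; 73/16; 147/32 | 589/128; 295/64; 37/8; 19/4; 5 } -> 1177/256
edge 14 of 14 (red): { 0; 1; 2; 3; 4; 9/2; 73/16; 147/32 | 1177/256; 589/128; 295/64; 37/8; 19/4; 5 } -> 2353/512

2353/512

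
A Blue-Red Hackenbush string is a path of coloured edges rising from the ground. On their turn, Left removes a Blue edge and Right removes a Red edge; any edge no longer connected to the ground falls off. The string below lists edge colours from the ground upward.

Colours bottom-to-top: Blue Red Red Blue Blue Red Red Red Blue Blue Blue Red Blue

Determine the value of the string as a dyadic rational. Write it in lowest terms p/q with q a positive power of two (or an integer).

Prefix values for Blue Red Red Blue Blue Red Red Red Blue Blue Blue Red Blue via {L|R} + simplicity:
B: Left { 0 }, Right { ∅ } — simplest 1
BR: Left { 0 }, Right { 1 } — simplest 1/2
BRR: Left { 0 }, Right { 1/2, 1 } — simplest 1/4
BRRB: Left { 0, 1/4 }, Right { 1/2, 1 } — simplest 3/8
BRRBB: Left { 0, 1/4, 3/8 }, Right { 1/2, 1 } — simplest 7/16
BRRBBR: Left { 0, 1/4, 3/8 }, Right { 7/16, 1/2, 1 } — simplest 13/32
BRRBBRR: Left { 0, 1/4, 3/8 }, Right { 13/32, 7/16, 1/2, 1 } — simplest 25/64
BRRBBRRR: Left { 0, 1/4, 3/8 }, Right { 25/64, 13/32, 7/16, 1/2, 1 } — simplest 49/128
BRRBBRRRB: Left { 0, 1/4, 3/8, 49/128 }, Right { 25/64, 13/32, 7/16, 1/2, 1 } — simplest 99/256
BRRBBRRRBB: Left { 0, 1/4, 3/8, 49/128, 99/256 }, Right { 25/64, 13/32, 7/16, 1/2, 1 } — simplest 199/512
BRRBBRRRBBB: Left { 0, 1/4, 3/8, 49/128, 99/256, 199/512 }, Right { 25/64, 13/32, 7/16, 1/2, 1 } — simplest 399/1024
BRRBBRRRBBBR: Left { 0, 1/4, 3/8, 49/128, 99/256, 199/512 }, Right { 399/1024, 25/64, 13/32, 7/16, 1/2, 1 } — simplest 797/2048
BRRBBRRRBBBRB: Left { 0, 1/4, 3/8, 49/128, 99/256, 199/512, 797/2048 }, Right { 399/1024, 25/64, 13/32, 7/16, 1/2, 1 } — simplest 1595/4096

1595/4096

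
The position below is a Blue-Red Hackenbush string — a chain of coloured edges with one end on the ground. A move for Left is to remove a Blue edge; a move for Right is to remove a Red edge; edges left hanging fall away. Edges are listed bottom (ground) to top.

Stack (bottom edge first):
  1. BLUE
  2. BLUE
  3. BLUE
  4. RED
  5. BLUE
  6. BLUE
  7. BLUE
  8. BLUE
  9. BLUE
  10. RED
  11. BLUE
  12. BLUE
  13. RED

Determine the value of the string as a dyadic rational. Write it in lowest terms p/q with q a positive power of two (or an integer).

3053/1024

edge 1 of 13 (BLUE): { 0 | ∅ } = 1
edge 2 of 13 (BLUE): { 0 1 | ∅ } = 2
edge 3 of 13 (BLUE): { 0 1 2 | ∅ } = 3
edge 4 of 13 (RED): { 0 1 2 | 3 } = 5/2
edge 5 of 13 (BLUE): { 0 1 2 5/2 | 3 } = 11/4
edge 6 of 13 (BLUE): { 0 1 2 5/2 11/4 | 3 } = 23/8
edge 7 of 13 (BLUE): { 0 1 2 5/2 11/4 23/8 | 3 } = 47/16
edge 8 of 13 (BLUE): { 0 1 2 5/2 11/4 23/8 47/16 | 3 } = 95/32
edge 9 of 13 (BLUE): { 0 1 2 5/2 11/4 23/8 47/16 95/32 | 3 } = 191/64
edge 10 of 13 (RED): { 0 1 2 5/2 11/4 23/8 47/16 95/32 | 191/64 3 } = 381/128
edge 11 of 13 (BLUE): { 0 1 2 5/2 11/4 23/8 47/16 95/32 381/128 | 191/64 3 } = 763/256
edge 12 of 13 (BLUE): { 0 1 2 5/2 11/4 23/8 47/16 95/32 381/128 763/256 | 191/64 3 } = 1527/512
edge 13 of 13 (RED): { 0 1 2 5/2 11/4 23/8 47/16 95/32 381/128 763/256 | 1527/512 191/64 3 } = 3053/1024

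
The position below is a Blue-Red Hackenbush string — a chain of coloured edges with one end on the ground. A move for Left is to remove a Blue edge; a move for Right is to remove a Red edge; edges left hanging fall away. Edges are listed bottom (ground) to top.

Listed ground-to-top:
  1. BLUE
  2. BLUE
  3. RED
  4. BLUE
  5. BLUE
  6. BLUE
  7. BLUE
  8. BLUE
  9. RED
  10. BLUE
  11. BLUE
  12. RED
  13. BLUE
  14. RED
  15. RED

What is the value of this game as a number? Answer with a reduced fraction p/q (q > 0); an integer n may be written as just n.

16233/8192

G_1 [B]  L=[0]  R=[]  gives 1
G_2 [BB]  L=[0, 1]  R=[]  gives 2
G_3 [BBR]  L=[0, 1]  R=[2]  gives 3/2
G_4 [BBRB]  L=[0, 1, 3/2]  R=[2]  gives 7/4
G_5 [BBRBB]  L=[0, 1, 3/2, 7/4]  R=[2]  gives 15/8
G_6 [BBRBBB]  L=[0, 1, 3/2, 7/4, 15/8]  R=[2]  gives 31/16
G_7 [BBRBBBB]  L=[0, 1, 3/2, 7/4, 15/8, 31/16]  R=[2]  gives 63/32
G_8 [BBRBBBBB]  L=[0, 1, 3/2, 7/4, 15/8, 31/16, 63/32]  R=[2]  gives 127/64
G_9 [BBRBBBBBR]  L=[0, 1, 3/2, 7/4, 15/8, 31/16, 63/32]  R=[127/64, 2]  gives 253/128
G_10 [BBRBBBBBRB]  L=[0, 1, 3/2, 7/4, 15/8, 31/16, 63/32, 253/128]  R=[127/64, 2]  gives 507/256
G_11 [BBRBBBBBRBB]  L=[0, 1, 3/2, 7/4, 15/8, 31/16, 63/32, 253/128, 507/256]  R=[127/64, 2]  gives 1015/512
G_12 [BBRBBBBBRBBR]  L=[0, 1, 3/2, 7/4, 15/8, 31/16, 63/32, 253/128, 507/256]  R=[1015/512, 127/64, 2]  gives 2029/1024
G_13 [BBRBBBBBRBBRB]  L=[0, 1, 3/2, 7/4, 15/8, 31/16, 63/32, 253/128, 507/256, 2029/1024]  R=[1015/512, 127/64, 2]  gives 4059/2048
G_14 [BBRBBBBBRBBRBR]  L=[0, 1, 3/2, 7/4, 15/8, 31/16, 63/32, 253/128, 507/256, 2029/1024]  R=[4059/2048, 1015/512, 127/64, 2]  gives 8117/4096
G_15 [BBRBBBBBRBBRBRR]  L=[0, 1, 3/2, 7/4, 15/8, 31/16, 63/32, 253/128, 507/256, 2029/1024]  R=[8117/4096, 4059/2048, 1015/512, 127/64, 2]  gives 16233/8192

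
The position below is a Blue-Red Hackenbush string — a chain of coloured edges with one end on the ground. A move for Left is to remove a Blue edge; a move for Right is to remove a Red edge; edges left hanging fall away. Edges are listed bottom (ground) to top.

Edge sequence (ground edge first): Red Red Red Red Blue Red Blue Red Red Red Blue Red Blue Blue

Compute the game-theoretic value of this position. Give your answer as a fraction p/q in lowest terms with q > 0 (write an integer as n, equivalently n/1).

Recurse on prefixes of the 14-edge string Red Red Red Red Blue Red Blue Red Red Red Blue Red Blue Blue:
g(R) = { · | 0 } ⇒ -1
g(RR) = { · | -1,0 } ⇒ -2
g(RRR) = { · | -2,-1,0 } ⇒ -3
g(RRRR) = { · | -3,-2,-1,0 } ⇒ -4
g(RRRRB) = { -4 | -3,-2,-1,0 } ⇒ -7/2
g(RRRRBR) = { -4 | -7/2,-3,-2,-1,0 } ⇒ -15/4
g(RRRRBRB) = { -4,-15/4 | -7/2,-3,-2,-1,0 } ⇒ -29/8
g(RRRRBRBR) = { -4,-15/4 | -29/8,-7/2,-3,-2,-1,0 } ⇒ -59/16
g(RRRRBRBRR) = { -4,-15/4 | -59/16,-29/8,-7/2,-3,-2,-1,0 } ⇒ -119/32
g(RRRRBRBRRR) = { -4,-15/4 | -119/32,-59/16,-29/8,-7/2,-3,-2,-1,0 } ⇒ -239/64
g(RRRRBRBRRRB) = { -4,-15/4,-239/64 | -119/32,-59/16,-29/8,-7/2,-3,-2,-1,0 } ⇒ -477/128
g(RRRRBRBRRRBR) = { -4,-15/4,-239/64 | -477/128,-119/32,-59/16,-29/8,-7/2,-3,-2,-1,0 } ⇒ -955/256
g(RRRRBRBRRRBRB) = { -4,-15/4,-239/64,-955/256 | -477/128,-119/32,-59/16,-29/8,-7/2,-3,-2,-1,0 } ⇒ -1909/512
g(RRRRBRBRRRBRBB) = { -4,-15/4,-239/64,-955/256,-1909/512 | -477/128,-119/32,-59/16,-29/8,-7/2,-3,-2,-1,0 } ⇒ -3817/1024

-3817/1024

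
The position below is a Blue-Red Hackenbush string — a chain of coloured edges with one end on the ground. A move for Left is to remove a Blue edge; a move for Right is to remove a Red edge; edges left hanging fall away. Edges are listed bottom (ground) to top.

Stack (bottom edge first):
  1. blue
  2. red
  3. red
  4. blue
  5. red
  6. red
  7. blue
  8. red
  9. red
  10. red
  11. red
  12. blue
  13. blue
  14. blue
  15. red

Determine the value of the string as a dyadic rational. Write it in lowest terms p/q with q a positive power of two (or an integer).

4637/16384

Recurse on prefixes of the 15-edge string blue red red blue red red blue red red red red blue blue blue red:
step 1: add blue to get b; options L={ 0 } R={ ∅ } — 1
step 2: add red to get br; options L={ 0 } R={ 1 } — 1/2
step 3: add red to get brr; options L={ 0 } R={ 1/2,1 } — 1/4
step 4: add blue to get brrb; options L={ 0,1/4 } R={ 1/2,1 } — 3/8
step 5: add red to get brrbr; options L={ 0,1/4 } R={ 3/8,1/2,1 } — 5/16
step 6: add red to get brrbrr; options L={ 0,1/4 } R={ 5/16,3/8,1/2,1 } — 9/32
step 7: add blue to get brrbrrb; options L={ 0,1/4,9/32 } R={ 5/16,3/8,1/2,1 } — 19/64
step 8: add red to get brrbrrbr; options L={ 0,1/4,9/32 } R={ 19/64,5/16,3/8,1/2,1 } — 37/128
step 9: add red to get brrbrrbrr; options L={ 0,1/4,9/32 } R={ 37/128,19/64,5/16,3/8,1/2,1 } — 73/256
step 10: add red to get brrbrrbrrr; options L={ 0,1/4,9/32 } R={ 73/256,37/128,19/64,5/16,3/8,1/2,1 } — 145/512
step 11: add red to get brrbrrbrrrr; options L={ 0,1/4,9/32 } R={ 145/512,73/256,37/128,19/64,5/16,3/8,1/2,1 } — 289/1024
step 12: add blue to get brrbrrbrrrrb; options L={ 0,1/4,9/32,289/1024 } R={ 145/512,73/256,37/128,19/64,5/16,3/8,1/2,1 } — 579/2048
step 13: add blue to get brrbrrbrrrrbb; options L={ 0,1/4,9/32,289/1024,579/2048 } R={ 145/512,73/256,37/128,19/64,5/16,3/8,1/2,1 } — 1159/4096
step 14: add blue to get brrbrrbrrrrbbb; options L={ 0,1/4,9/32,289/1024,579/2048,1159/4096 } R={ 145/512,73/256,37/128,19/64,5/16,3/8,1/2,1 } — 2319/8192
step 15: add red to get brrbrrbrrrrbbbr; options L={ 0,1/4,9/32,289/1024,579/2048,1159/4096 } R={ 2319/8192,145/512,73/256,37/128,19/64,5/16,3/8,1/2,1 } — 4637/16384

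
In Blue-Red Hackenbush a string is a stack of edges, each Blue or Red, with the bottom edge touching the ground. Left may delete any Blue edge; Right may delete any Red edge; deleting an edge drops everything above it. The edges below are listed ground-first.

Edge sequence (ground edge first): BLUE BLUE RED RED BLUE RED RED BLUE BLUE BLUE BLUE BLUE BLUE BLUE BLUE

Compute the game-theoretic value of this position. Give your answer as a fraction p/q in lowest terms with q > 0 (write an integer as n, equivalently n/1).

10751/8192

Build G(s[:k]) for k = 1..15, string s = BLUE BLUE RED RED BLUE RED RED BLUE BLUE BLUE BLUE BLUE BLUE BLUE BLUE.
step 1: add BLUE to get B; options L={ 0 } R={ — } → 1
step 2: add BLUE to get BB; options L={ 0,1 } R={ — } → 2
step 3: add RED to get BBR; options L={ 0,1 } R={ 2 } → 3/2
step 4: add RED to get BBRR; options L={ 0,1 } R={ 3/2,2 } → 5/4
step 5: add BLUE to get BBRRB; options L={ 0,1,5/4 } R={ 3/2,2 } → 11/8
step 6: add RED to get BBRRBR; options L={ 0,1,5/4 } R={ 11/8,3/2,2 } → 21/16
step 7: add RED to get BBRRBRR; options L={ 0,1,5/4 } R={ 21/16,11/8,3/2,2 } → 41/32
step 8: add BLUE to get BBRRBRRB; options L={ 0,1,5/4,41/32 } R={ 21/16,11/8,3/2,2 } → 83/64
step 9: add BLUE to get BBRRBRRBB; options L={ 0,1,5/4,41/32,83/64 } R={ 21/16,11/8,3/2,2 } → 167/128
step 10: add BLUE to get BBRRBRRBBB; options L={ 0,1,5/4,41/32,83/64,167/128 } R={ 21/16,11/8,3/2,2 } → 335/256
step 11: add BLUE to get BBRRBRRBBBB; options L={ 0,1,5/4,41/32,83/64,167/128,335/256 } R={ 21/16,11/8,3/2,2 } → 671/512
step 12: add BLUE to get BBRRBRRBBBBB; options L={ 0,1,5/4,41/32,83/64,167/128,335/256,671/512 } R={ 21/16,11/8,3/2,2 } → 1343/1024
step 13: add BLUE to get BBRRBRRBBBBBB; options L={ 0,1,5/4,41/32,83/64,167/128,335/256,671/512,1343/1024 } R={ 21/16,11/8,3/2,2 } → 2687/2048
step 14: add BLUE to get BBRRBRRBBBBBBB; options L={ 0,1,5/4,41/32,83/64,167/128,335/256,671/512,1343/1024,2687/2048 } R={ 21/16,11/8,3/2,2 } → 5375/4096
step 15: add BLUE to get BBRRBRRBBBBBBBB; options L={ 0,1,5/4,41/32,83/64,167/128,335/256,671/512,1343/1024,2687/2048,5375/4096 } R={ 21/16,11/8,3/2,2 } → 10751/8192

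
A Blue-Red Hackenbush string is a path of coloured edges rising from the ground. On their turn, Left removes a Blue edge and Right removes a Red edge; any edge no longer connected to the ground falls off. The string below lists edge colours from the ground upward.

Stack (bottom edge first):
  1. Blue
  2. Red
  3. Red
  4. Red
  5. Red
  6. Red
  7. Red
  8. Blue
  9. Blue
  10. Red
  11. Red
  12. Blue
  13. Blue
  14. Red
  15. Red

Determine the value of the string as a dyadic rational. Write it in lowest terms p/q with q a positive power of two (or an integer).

409/16384

step 1: add Blue to get B; options L={ 0 } R={ — } -> 1
step 2: add Red to get BR; options L={ 0 } R={ 1 } -> 1/2
step 3: add Red to get BRR; options L={ 0 } R={ 1/2 1 } -> 1/4
step 4: add Red to get BRRR; options L={ 0 } R={ 1/4 1/2 1 } -> 1/8
step 5: add Red to get BRRRR; options L={ 0 } R={ 1/8 1/4 1/2 1 } -> 1/16
step 6: add Red to get BRRRRR; options L={ 0 } R={ 1/16 1/8 1/4 1/2 1 } -> 1/32
step 7: add Red to get BRRRRRR; options L={ 0 } R={ 1/32 1/16 1/8 1/4 1/2 1 } -> 1/64
step 8: add Blue to get BRRRRRRB; options L={ 0 1/64 } R={ 1/32 1/16 1/8 1/4 1/2 1 } -> 3/128
step 9: add Blue to get BRRRRRRBB; options L={ 0 1/64 3/128 } R={ 1/32 1/16 1/8 1/4 1/2 1 } -> 7/256
step 10: add Red to get BRRRRRRBBR; options L={ 0 1/64 3/128 } R={ 7/256 1/32 1/16 1/8 1/4 1/2 1 } -> 13/512
step 11: add Red to get BRRRRRRBBRR; options L={ 0 1/64 3/128 } R={ 13/512 7/256 1/32 1/16 1/8 1/4 1/2 1 } -> 25/1024
step 12: add Blue to get BRRRRRRBBRRB; options L={ 0 1/64 3/128 25/1024 } R={ 13/512 7/256 1/32 1/16 1/8 1/4 1/2 1 } -> 51/2048
step 13: add Blue to get BRRRRRRBBRRBB; options L={ 0 1/64 3/128 25/1024 51/2048 } R={ 13/512 7/256 1/32 1/16 1/8 1/4 1/2 1 } -> 103/4096
step 14: add Red to get BRRRRRRBBRRBBR; options L={ 0 1/64 3/128 25/1024 51/2048 } R={ 103/4096 13/512 7/256 1/32 1/16 1/8 1/4 1/2 1 } -> 205/8192
step 15: add Red to get BRRRRRRBBRRBBRR; options L={ 0 1/64 3/128 25/1024 51/2048 } R={ 205/8192 103/4096 13/512 7/256 1/32 1/16 1/8 1/4 1/2 1 } -> 409/16384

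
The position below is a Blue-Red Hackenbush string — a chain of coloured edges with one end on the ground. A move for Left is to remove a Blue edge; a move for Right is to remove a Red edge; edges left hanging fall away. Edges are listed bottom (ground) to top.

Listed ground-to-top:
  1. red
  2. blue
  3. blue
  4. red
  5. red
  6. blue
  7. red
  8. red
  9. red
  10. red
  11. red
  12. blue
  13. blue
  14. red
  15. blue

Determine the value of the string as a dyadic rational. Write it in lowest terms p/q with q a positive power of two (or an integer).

val(r) = { ∅ | 0 } ⇒ -1
val(rb) = { -1 | 0 } ⇒ -1/2
val(rbb) = { -1, -1/2 | 0 } ⇒ -1/4
val(rbbr) = { -1, -1/2 | -1/4, 0 } ⇒ -3/8
val(rbbrr) = { -1, -1/2 | -3/8, -1/4, 0 } ⇒ -7/16
val(rbbrrb) = { -1, -1/2, -7/16 | -3/8, -1/4, 0 } ⇒ -13/32
val(rbbrrbr) = { -1, -1/2, -7/16 | -13/32, -3/8, -1/4, 0 } ⇒ -27/64
val(rbbrrbrr) = { -1, -1/2, -7/16 | -27/64, -13/32, -3/8, -1/4, 0 } ⇒ -55/128
val(rbbrrbrrr) = { -1, -1/2, -7/16 | -55/128, -27/64, -13/32, -3/8, -1/4, 0 } ⇒ -111/256
val(rbbrrbrrrr) = { -1, -1/2, -7/16 | -111/256, -55/128, -27/64, -13/32, -3/8, -1/4, 0 } ⇒ -223/512
val(rbbrrbrrrrr) = { -1, -1/2, -7/16 | -223/512, -111/256, -55/128, -27/64, -13/32, -3/8, -1/4, 0 } ⇒ -447/1024
val(rbbrrbrrrrrb) = { -1, -1/2, -7/16, -447/1024 | -223/512, -111/256, -55/128, -27/64, -13/32, -3/8, -1/4, 0 } ⇒ -893/2048
val(rbbrrbrrrrrbb) = { -1, -1/2, -7/16, -447/1024, -893/2048 | -223/512, -111/256, -55/128, -27/64, -13/32, -3/8, -1/4, 0 } ⇒ -1785/4096
val(rbbrrbrrrrrbbr) = { -1, -1/2, -7/16, -447/1024, -893/2048 | -1785/4096, -223/512, -111/256, -55/128, -27/64, -13/32, -3/8, -1/4, 0 } ⇒ -3571/8192
val(rbbrrbrrrrrbbrb) = { -1, -1/2, -7/16, -447/1024, -893/2048, -3571/8192 | -1785/4096, -223/512, -111/256, -55/128, -27/64, -13/32, -3/8, -1/4, 0 } ⇒ -7141/16384

-7141/16384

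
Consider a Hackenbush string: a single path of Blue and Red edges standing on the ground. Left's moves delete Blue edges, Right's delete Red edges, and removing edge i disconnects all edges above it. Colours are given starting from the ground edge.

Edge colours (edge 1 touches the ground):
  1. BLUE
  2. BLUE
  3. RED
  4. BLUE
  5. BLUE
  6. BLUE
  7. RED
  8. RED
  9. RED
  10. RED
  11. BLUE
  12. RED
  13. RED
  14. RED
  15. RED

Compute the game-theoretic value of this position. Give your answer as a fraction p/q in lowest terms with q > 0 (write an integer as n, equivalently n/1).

15393/8192

1 of 15 · B · max L 0 · min R +∞ -> 1
2 of 15 · BB · max L 1 · min R +∞ -> 2
3 of 15 · BBR · max L 1 · min R 2 -> 3/2
4 of 15 · BBRB · max L 3/2 · min R 2 -> 7/4
5 of 15 · BBRBB · max L 7/4 · min R 2 -> 15/8
6 of 15 · BBRBBB · max L 15/8 · min R 2 -> 31/16
7 of 15 · BBRBBBR · max L 15/8 · min R 31/16 -> 61/32
8 of 15 · BBRBBBRR · max L 15/8 · min R 61/32 -> 121/64
9 of 15 · BBRBBBRRR · max L 15/8 · min R 121/64 -> 241/128
10 of 15 · BBRBBBRRRR · max L 15/8 · min R 241/128 -> 481/256
11 of 15 · BBRBBBRRRRB · max L 481/256 · min R 241/128 -> 963/512
12 of 15 · BBRBBBRRRRBR · max L 481/256 · min R 963/512 -> 1925/1024
13 of 15 · BBRBBBRRRRBRR · max L 481/256 · min R 1925/1024 -> 3849/2048
14 of 15 · BBRBBBRRRRBRRR · max L 481/256 · min R 3849/2048 -> 7697/4096
15 of 15 · BBRBBBRRRRBRRRR · max L 481/256 · min R 7697/4096 -> 15393/8192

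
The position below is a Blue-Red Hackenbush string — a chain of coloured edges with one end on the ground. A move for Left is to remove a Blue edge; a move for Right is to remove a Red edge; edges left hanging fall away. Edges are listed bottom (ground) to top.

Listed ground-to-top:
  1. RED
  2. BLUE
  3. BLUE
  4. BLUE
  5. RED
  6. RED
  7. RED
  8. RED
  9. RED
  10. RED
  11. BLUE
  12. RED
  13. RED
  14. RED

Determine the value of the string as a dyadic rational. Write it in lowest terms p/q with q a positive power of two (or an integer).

-2031/8192

Recurse on prefixes of the 14-edge string RED BLUE BLUE BLUE RED RED RED RED RED RED BLUE RED RED RED:
R: Left { none }, Right { 0 } -> simplest -1
RB: Left { -1 }, Right { 0 } -> simplest -1/2
RBB: Left { -1 -1/2 }, Right { 0 } -> simplest -1/4
RBBB: Left { -1 -1/2 -1/4 }, Right { 0 } -> simplest -1/8
RBBBR: Left { -1 -1/2 -1/4 }, Right { -1/8 0 } -> simplest -3/16
RBBBRR: Left { -1 -1/2 -1/4 }, Right { -3/16 -1/8 0 } -> simplest -7/32
RBBBRRR: Left { -1 -1/2 -1/4 }, Right { -7/32 -3/16 -1/8 0 } -> simplest -15/64
RBBBRRRR: Left { -1 -1/2 -1/4 }, Right { -15/64 -7/32 -3/16 -1/8 0 } -> simplest -31/128
RBBBRRRRR: Left { -1 -1/2 -1/4 }, Right { -31/128 -15/64 -7/32 -3/16 -1/8 0 } -> simplest -63/256
RBBBRRRRRR: Left { -1 -1/2 -1/4 }, Right { -63/256 -31/128 -15/64 -7/32 -3/16 -1/8 0 } -> simplest -127/512
RBBBRRRRRRB: Left { -1 -1/2 -1/4 -127/512 }, Right { -63/256 -31/128 -15/64 -7/32 -3/16 -1/8 0 } -> simplest -253/1024
RBBBRRRRRRBR: Left { -1 -1/2 -1/4 -127/512 }, Right { -253/1024 -63/256 -31/128 -15/64 -7/32 -3/16 -1/8 0 } -> simplest -507/2048
RBBBRRRRRRBRR: Left { -1 -1/2 -1/4 -127/512 }, Right { -507/2048 -253/1024 -63/256 -31/128 -15/64 -7/32 -3/16 -1/8 0 } -> simplest -1015/4096
RBBBRRRRRRBRRR: Left { -1 -1/2 -1/4 -127/512 }, Right { -1015/4096 -507/2048 -253/1024 -63/256 -31/128 -15/64 -7/32 -3/16 -1/8 0 } -> simplest -2031/8192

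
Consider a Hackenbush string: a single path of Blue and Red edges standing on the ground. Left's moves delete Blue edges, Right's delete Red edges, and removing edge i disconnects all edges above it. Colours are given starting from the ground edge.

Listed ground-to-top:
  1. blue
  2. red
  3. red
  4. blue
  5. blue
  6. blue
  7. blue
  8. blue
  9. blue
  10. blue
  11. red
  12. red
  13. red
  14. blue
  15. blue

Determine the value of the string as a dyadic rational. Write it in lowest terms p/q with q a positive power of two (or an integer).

Recurse on prefixes of the 15-edge string blue red red blue blue blue blue blue blue blue red red red blue blue:
edge 1 of 15 (blue): { 0 |  } so 1
edge 2 of 15 (red): { 0 | 1 } so 1/2
edge 3 of 15 (red): { 0 | 1/2,1 } so 1/4
edge 4 of 15 (blue): { 0,1/4 | 1/2,1 } so 3/8
edge 5 of 15 (blue): { 0,1/4,3/8 | 1/2,1 } so 7/16
edge 6 of 15 (blue): { 0,1/4,3/8,7/16 | 1/2,1 } so 15/32
edge 7 of 15 (blue): { 0,1/4,3/8,7/16,15/32 | 1/2,1 } so 31/64
edge 8 of 15 (blue): { 0,1/4,3/8,7/16,15/32,31/64 | 1/2,1 } so 63/128
edge 9 of 15 (blue): { 0,1/4,3/8,7/16,15/32,31/64,63/128 | 1/2,1 } so 127/256
edge 10 of 15 (blue): { 0,1/4,3/8,7/16,15/32,31/64,63/128,127/256 | 1/2,1 } so 255/512
edge 11 of 15 (red): { 0,1/4,3/8,7/16,15/32,31/64,63/128,127/256 | 255/512,1/2,1 } so 509/1024
edge 12 of 15 (red): { 0,1/4,3/8,7/16,15/32,31/64,63/128,127/256 | 509/1024,255/512,1/2,1 } so 1017/2048
edge 13 of 15 (red): { 0,1/4,3/8,7/16,15/32,31/64,63/128,127/256 | 1017/2048,509/1024,255/512,1/2,1 } so 2033/4096
edge 14 of 15 (blue): { 0,1/4,3/8,7/16,15/32,31/64,63/128,127/256,2033/4096 | 1017/2048,509/1024,255/512,1/2,1 } so 4067/8192
edge 15 of 15 (blue): { 0,1/4,3/8,7/16,15/32,31/64,63/128,127/256,2033/4096,4067/8192 | 1017/2048,509/1024,255/512,1/2,1 } so 8135/16384

8135/16384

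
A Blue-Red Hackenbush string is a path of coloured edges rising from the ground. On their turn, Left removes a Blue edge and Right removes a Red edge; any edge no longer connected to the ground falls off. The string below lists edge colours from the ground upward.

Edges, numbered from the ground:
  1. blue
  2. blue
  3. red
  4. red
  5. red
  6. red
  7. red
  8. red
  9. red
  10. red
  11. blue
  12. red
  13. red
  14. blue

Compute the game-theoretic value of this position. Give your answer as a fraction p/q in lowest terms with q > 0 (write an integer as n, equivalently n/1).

4115/4096

v_1 [b]  L=[0]  R=[·]  => 1
v_2 [bb]  L=[0 1]  R=[·]  => 2
v_3 [bbr]  L=[0 1]  R=[2]  => 3/2
v_4 [bbrr]  L=[0 1]  R=[3/2 2]  => 5/4
v_5 [bbrrr]  L=[0 1]  R=[5/4 3/2 2]  => 9/8
v_6 [bbrrrr]  L=[0 1]  R=[9/8 5/4 3/2 2]  => 17/16
v_7 [bbrrrrr]  L=[0 1]  R=[17/16 9/8 5/4 3/2 2]  => 33/32
v_8 [bbrrrrrr]  L=[0 1]  R=[33/32 17/16 9/8 5/4 3/2 2]  => 65/64
v_9 [bbrrrrrrr]  L=[0 1]  R=[65/64 33/32 17/16 9/8 5/4 3/2 2]  => 129/128
v_10 [bbrrrrrrrr]  L=[0 1]  R=[129/128 65/64 33/32 17/16 9/8 5/4 3/2 2]  => 257/256
v_11 [bbrrrrrrrrb]  L=[0 1 257/256]  R=[129/128 65/64 33/32 17/16 9/8 5/4 3/2 2]  => 515/512
v_12 [bbrrrrrrrrbr]  L=[0 1 257/256]  R=[515/512 129/128 65/64 33/32 17/16 9/8 5/4 3/2 2]  => 1029/1024
v_13 [bbrrrrrrrrbrr]  L=[0 1 257/256]  R=[1029/1024 515/512 129/128 65/64 33/32 17/16 9/8 5/4 3/2 2]  => 2057/2048
v_14 [bbrrrrrrrrbrrb]  L=[0 1 257/256 2057/2048]  R=[1029/1024 515/512 129/128 65/64 33/32 17/16 9/8 5/4 3/2 2]  => 4115/4096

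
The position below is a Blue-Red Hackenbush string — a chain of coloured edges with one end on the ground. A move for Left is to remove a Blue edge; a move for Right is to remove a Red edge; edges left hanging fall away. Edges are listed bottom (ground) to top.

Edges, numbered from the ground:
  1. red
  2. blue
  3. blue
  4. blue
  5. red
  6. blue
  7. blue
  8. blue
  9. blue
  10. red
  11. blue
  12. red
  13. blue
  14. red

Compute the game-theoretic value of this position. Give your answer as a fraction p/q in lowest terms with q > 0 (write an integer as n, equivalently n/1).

step 1: add red to get r; options L={ ∅ } R={ 0 } gives -1
step 2: add blue to get rb; options L={ -1 } R={ 0 } gives -1/2
step 3: add blue to get rbb; options L={ -1 -1/2 } R={ 0 } gives -1/4
step 4: add blue to get rbbb; options L={ -1 -1/2 -1/4 } R={ 0 } gives -1/8
step 5: add red to get rbbbr; options L={ -1 -1/2 -1/4 } R={ -1/8 0 } gives -3/16
step 6: add blue to get rbbbrb; options L={ -1 -1/2 -1/4 -3/16 } R={ -1/8 0 } gives -5/32
step 7: add blue to get rbbbrbb; options L={ -1 -1/2 -1/4 -3/16 -5/32 } R={ -1/8 0 } gives -9/64
step 8: add blue to get rbbbrbbb; options L={ -1 -1/2 -1/4 -3/16 -5/32 -9/64 } R={ -1/8 0 } gives -17/128
step 9: add blue to get rbbbrbbbb; options L={ -1 -1/2 -1/4 -3/16 -5/32 -9/64 -17/128 } R={ -1/8 0 } gives -33/256
step 10: add red to get rbbbrbbbbr; options L={ -1 -1/2 -1/4 -3/16 -5/32 -9/64 -17/128 } R={ -33/256 -1/8 0 } gives -67/512
step 11: add blue to get rbbbrbbbbrb; options L={ -1 -1/2 -1/4 -3/16 -5/32 -9/64 -17/128 -67/512 } R={ -33/256 -1/8 0 } gives -133/1024
step 12: add red to get rbbbrbbbbrbr; options L={ -1 -1/2 -1/4 -3/16 -5/32 -9/64 -17/128 -67/512 } R={ -133/1024 -33/256 -1/8 0 } gives -267/2048
step 13: add blue to get rbbbrbbbbrbrb; options L={ -1 -1/2 -1/4 -3/16 -5/32 -9/64 -17/128 -67/512 -267/2048 } R={ -133/1024 -33/256 -1/8 0 } gives -533/4096
step 14: add red to get rbbbrbbbbrbrbr; options L={ -1 -1/2 -1/4 -3/16 -5/32 -9/64 -17/128 -67/512 -267/2048 } R={ -533/4096 -133/1024 -33/256 -1/8 0 } gives -1067/8192

-1067/8192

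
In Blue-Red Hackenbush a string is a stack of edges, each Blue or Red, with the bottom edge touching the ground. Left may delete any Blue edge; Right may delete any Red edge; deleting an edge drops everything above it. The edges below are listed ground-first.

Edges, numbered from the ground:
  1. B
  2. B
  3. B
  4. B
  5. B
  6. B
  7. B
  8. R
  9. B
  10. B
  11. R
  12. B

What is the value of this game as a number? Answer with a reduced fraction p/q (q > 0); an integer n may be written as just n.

value(B) = { 0 | ∅ } => 1
value(BB) = { 0, 1 | ∅ } => 2
value(BBB) = { 0, 1, 2 | ∅ } => 3
value(BBBB) = { 0, 1, 2, 3 | ∅ } => 4
value(BBBBB) = { 0, 1, 2, 3, 4 | ∅ } => 5
value(BBBBBB) = { 0, 1, 2, 3, 4, 5 | ∅ } => 6
value(BBBBBBB) = { 0, 1, 2, 3, 4, 5, 6 | ∅ } => 7
value(BBBBBBBR) = { 0, 1, 2, 3, 4, 5, 6 | 7 } => 13/2
value(BBBBBBBRB) = { 0, 1, 2, 3, 4, 5, 6, 13/2 | 7 } => 27/4
value(BBBBBBBRBB) = { 0, 1, 2, 3, 4, 5, 6, 13/2, 27/4 | 7 } => 55/8
value(BBBBBBBRBBR) = { 0, 1, 2, 3, 4, 5, 6, 13/2, 27/4 | 55/8, 7 } => 109/16
value(BBBBBBBRBBRB) = { 0, 1, 2, 3, 4, 5, 6, 13/2, 27/4, 109/16 | 55/8, 7 } => 219/32

219/32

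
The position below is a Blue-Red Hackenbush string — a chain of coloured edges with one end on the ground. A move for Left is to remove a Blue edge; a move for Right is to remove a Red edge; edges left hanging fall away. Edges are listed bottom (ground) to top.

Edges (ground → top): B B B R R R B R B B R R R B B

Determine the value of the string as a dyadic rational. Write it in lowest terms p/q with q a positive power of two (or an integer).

8903/4096

Recurse on prefixes of the 15-edge string B B B R R R B R B B R R R B B:
edge 1 of 15 (B): { 0 | — } => 1
edge 2 of 15 (B): { 0,1 | — } => 2
edge 3 of 15 (B): { 0,1,2 | — } => 3
edge 4 of 15 (R): { 0,1,2 | 3 } => 5/2
edge 5 of 15 (R): { 0,1,2 | 5/2,3 } => 9/4
edge 6 of 15 (R): { 0,1,2 | 9/4,5/2,3 } => 17/8
edge 7 of 15 (B): { 0,1,2,17/8 | 9/4,5/2,3 } => 35/16
edge 8 of 15 (R): { 0,1,2,17/8 | 35/16,9/4,5/2,3 } => 69/32
edge 9 of 15 (B): { 0,1,2,17/8,69/32 | 35/16,9/4,5/2,3 } => 139/64
edge 10 of 15 (B): { 0,1,2,17/8,69/32,139/64 | 35/16,9/4,5/2,3 } => 279/128
edge 11 of 15 (R): { 0,1,2,17/8,69/32,139/64 | 279/128,35/16,9/4,5/2,3 } => 557/256
edge 12 of 15 (R): { 0,1,2,17/8,69/32,139/64 | 557/256,279/128,35/16,9/4,5/2,3 } => 1113/512
edge 13 of 15 (R): { 0,1,2,17/8,69/32,139/64 | 1113/512,557/256,279/128,35/16,9/4,5/2,3 } => 2225/1024
edge 14 of 15 (B): { 0,1,2,17/8,69/32,139/64,2225/1024 | 1113/512,557/256,279/128,35/16,9/4,5/2,3 } => 4451/2048
edge 15 of 15 (B): { 0,1,2,17/8,69/32,139/64,2225/1024,4451/2048 | 1113/512,557/256,279/128,35/16,9/4,5/2,3 } => 8903/4096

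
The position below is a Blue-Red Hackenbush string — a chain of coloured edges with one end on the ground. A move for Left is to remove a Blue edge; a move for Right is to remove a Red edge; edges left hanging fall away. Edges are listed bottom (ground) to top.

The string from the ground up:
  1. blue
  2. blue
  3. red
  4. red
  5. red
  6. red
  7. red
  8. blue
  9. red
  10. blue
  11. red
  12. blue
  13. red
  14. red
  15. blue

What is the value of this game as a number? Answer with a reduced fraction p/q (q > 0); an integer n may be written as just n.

8531/8192

Prefix values for blue blue red red red red red blue red blue red blue red red blue via {L|R} + simplicity:
step 1: add blue to get b; options L={ 0 } R={ · } => 1
step 2: add blue to get bb; options L={ 0, 1 } R={ · } => 2
step 3: add red to get bbr; options L={ 0, 1 } R={ 2 } => 3/2
step 4: add red to get bbrr; options L={ 0, 1 } R={ 3/2, 2 } => 5/4
step 5: add red to get bbrrr; options L={ 0, 1 } R={ 5/4, 3/2, 2 } => 9/8
step 6: add red to get bbrrrr; options L={ 0, 1 } R={ 9/8, 5/4, 3/2, 2 } => 17/16
step 7: add red to get bbrrrrr; options L={ 0, 1 } R={ 17/16, 9/8, 5/4, 3/2, 2 } => 33/32
step 8: add blue to get bbrrrrrb; options L={ 0, 1, 33/32 } R={ 17/16, 9/8, 5/4, 3/2, 2 } => 67/64
step 9: add red to get bbrrrrrbr; options L={ 0, 1, 33/32 } R={ 67/64, 17/16, 9/8, 5/4, 3/2, 2 } => 133/128
step 10: add blue to get bbrrrrrbrb; options L={ 0, 1, 33/32, 133/128 } R={ 67/64, 17/16, 9/8, 5/4, 3/2, 2 } => 267/256
step 11: add red to get bbrrrrrbrbr; options L={ 0, 1, 33/32, 133/128 } R={ 267/256, 67/64, 17/16, 9/8, 5/4, 3/2, 2 } => 533/512
step 12: add blue to get bbrrrrrbrbrb; options L={ 0, 1, 33/32, 133/128, 533/512 } R={ 267/256, 67/64, 17/16, 9/8, 5/4, 3/2, 2 } => 1067/1024
step 13: add red to get bbrrrrrbrbrbr; options L={ 0, 1, 33/32, 133/128, 533/512 } R={ 1067/1024, 267/256, 67/64, 17/16, 9/8, 5/4, 3/2, 2 } => 2133/2048
step 14: add red to get bbrrrrrbrbrbrr; options L={ 0, 1, 33/32, 133/128, 533/512 } R={ 2133/2048, 1067/1024, 267/256, 67/64, 17/16, 9/8, 5/4, 3/2, 2 } => 4265/4096
step 15: add blue to get bbrrrrrbrbrbrrb; options L={ 0, 1, 33/32, 133/128, 533/512, 4265/4096 } R={ 2133/2048, 1067/1024, 267/256, 67/64, 17/16, 9/8, 5/4, 3/2, 2 } => 8531/8192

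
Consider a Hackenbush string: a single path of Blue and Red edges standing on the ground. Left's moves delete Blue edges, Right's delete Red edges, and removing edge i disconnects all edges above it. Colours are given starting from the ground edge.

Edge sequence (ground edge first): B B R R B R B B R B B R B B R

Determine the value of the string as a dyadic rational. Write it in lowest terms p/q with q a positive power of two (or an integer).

11117/8192

Recurse on prefixes of the 15-edge string B B R R B R B B R B B R B B R:
step 1: add B to get B; options L={ 0 } R={ — } gives 1
step 2: add B to get BB; options L={ 0, 1 } R={ — } gives 2
step 3: add R to get BBR; options L={ 0, 1 } R={ 2 } gives 3/2
step 4: add R to get BBRR; options L={ 0, 1 } R={ 3/2, 2 } gives 5/4
step 5: add B to get BBRRB; options L={ 0, 1, 5/4 } R={ 3/2, 2 } gives 11/8
step 6: add R to get BBRRBR; options L={ 0, 1, 5/4 } R={ 11/8, 3/2, 2 } gives 21/16
step 7: add B to get BBRRBRB; options L={ 0, 1, 5/4, 21/16 } R={ 11/8, 3/2, 2 } gives 43/32
step 8: add B to get BBRRBRBB; options L={ 0, 1, 5/4, 21/16, 43/32 } R={ 11/8, 3/2, 2 } gives 87/64
step 9: add R to get BBRRBRBBR; options L={ 0, 1, 5/4, 21/16, 43/32 } R={ 87/64, 11/8, 3/2, 2 } gives 173/128
step 10: add B to get BBRRBRBBRB; options L={ 0, 1, 5/4, 21/16, 43/32, 173/128 } R={ 87/64, 11/8, 3/2, 2 } gives 347/256
step 11: add B to get BBRRBRBBRBB; options L={ 0, 1, 5/4, 21/16, 43/32, 173/128, 347/256 } R={ 87/64, 11/8, 3/2, 2 } gives 695/512
step 12: add R to get BBRRBRBBRBBR; options L={ 0, 1, 5/4, 21/16, 43/32, 173/128, 347/256 } R={ 695/512, 87/64, 11/8, 3/2, 2 } gives 1389/1024
step 13: add B to get BBRRBRBBRBBRB; options L={ 0, 1, 5/4, 21/16, 43/32, 173/128, 347/256, 1389/1024 } R={ 695/512, 87/64, 11/8, 3/2, 2 } gives 2779/2048
step 14: add B to get BBRRBRBBRBBRBB; options L={ 0, 1, 5/4, 21/16, 43/32, 173/128, 347/256, 1389/1024, 2779/2048 } R={ 695/512, 87/64, 11/8, 3/2, 2 } gives 5559/4096
step 15: add R to get BBRRBRBBRBBRBBR; options L={ 0, 1, 5/4, 21/16, 43/32, 173/128, 347/256, 1389/1024, 2779/2048 } R={ 5559/4096, 695/512, 87/64, 11/8, 3/2, 2 } gives 11117/8192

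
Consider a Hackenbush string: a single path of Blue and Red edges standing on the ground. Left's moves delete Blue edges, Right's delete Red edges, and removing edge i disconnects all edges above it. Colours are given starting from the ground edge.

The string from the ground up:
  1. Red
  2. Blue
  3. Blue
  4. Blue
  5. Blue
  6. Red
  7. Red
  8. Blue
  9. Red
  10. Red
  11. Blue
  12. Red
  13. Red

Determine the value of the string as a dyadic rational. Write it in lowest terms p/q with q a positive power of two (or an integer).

Recurse on prefixes of the 13-edge string Red Blue Blue Blue Blue Red Red Blue Red Red Blue Red Red:
val(R) = { · | 0 } ⇒ -1
val(RB) = { -1 | 0 } ⇒ -1/2
val(RBB) = { -1; -1/2 | 0 } ⇒ -1/4
val(RBBB) = { -1; -1/2; -1/4 | 0 } ⇒ -1/8
val(RBBBB) = { -1; -1/2; -1/4; -1/8 | 0 } ⇒ -1/16
val(RBBBBR) = { -1; -1/2; -1/4; -1/8 | -1/16; 0 } ⇒ -3/32
val(RBBBBRR) = { -1; -1/2; -1/4; -1/8 | -3/32; -1/16; 0 } ⇒ -7/64
val(RBBBBRRB) = { -1; -1/2; -1/4; -1/8; -7/64 | -3/32; -1/16; 0 } ⇒ -13/128
val(RBBBBRRBR) = { -1; -1/2; -1/4; -1/8; -7/64 | -13/128; -3/32; -1/16; 0 } ⇒ -27/256
val(RBBBBRRBRR) = { -1; -1/2; -1/4; -1/8; -7/64 | -27/256; -13/128; -3/32; -1/16; 0 } ⇒ -55/512
val(RBBBBRRBRRB) = { -1; -1/2; -1/4; -1/8; -7/64; -55/512 | -27/256; -13/128; -3/32; -1/16; 0 } ⇒ -109/1024
val(RBBBBRRBRRBR) = { -1; -1/2; -1/4; -1/8; -7/64; -55/512 | -109/1024; -27/256; -13/128; -3/32; -1/16; 0 } ⇒ -219/2048
val(RBBBBRRBRRBRR) = { -1; -1/2; -1/4; -1/8; -7/64; -55/512 | -219/2048; -109/1024; -27/256; -13/128; -3/32; -1/16; 0 } ⇒ -439/4096

-439/4096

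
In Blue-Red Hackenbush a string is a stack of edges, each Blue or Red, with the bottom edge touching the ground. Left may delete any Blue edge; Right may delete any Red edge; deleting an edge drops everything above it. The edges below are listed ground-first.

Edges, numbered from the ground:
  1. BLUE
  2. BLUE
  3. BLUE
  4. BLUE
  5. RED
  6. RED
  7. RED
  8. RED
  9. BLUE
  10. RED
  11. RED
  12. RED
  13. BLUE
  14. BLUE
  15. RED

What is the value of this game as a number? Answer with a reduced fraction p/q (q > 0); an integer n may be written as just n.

6285/2048

Recurse on prefixes of the 15-edge string BLUE BLUE BLUE BLUE RED RED RED RED BLUE RED RED RED BLUE BLUE RED:
1 of 15 · B · max L 0 · min R +∞ gives 1
2 of 15 · BB · max L 1 · min R +∞ gives 2
3 of 15 · BBB · max L 2 · min R +∞ gives 3
4 of 15 · BBBB · max L 3 · min R +∞ gives 4
5 of 15 · BBBBR · max L 3 · min R 4 gives 7/2
6 of 15 · BBBBRR · max L 3 · min R 7/2 gives 13/4
7 of 15 · BBBBRRR · max L 3 · min R 13/4 gives 25/8
8 of 15 · BBBBRRRR · max L 3 · min R 25/8 gives 49/16
9 of 15 · BBBBRRRRB · max L 49/16 · min R 25/8 gives 99/32
10 of 15 · BBBBRRRRBR · max L 49/16 · min R 99/32 gives 197/64
11 of 15 · BBBBRRRRBRR · max L 49/16 · min R 197/64 gives 393/128
12 of 15 · BBBBRRRRBRRR · max L 49/16 · min R 393/128 gives 785/256
13 of 15 · BBBBRRRRBRRRB · max L 785/256 · min R 393/128 gives 1571/512
14 of 15 · BBBBRRRRBRRRBB · max L 1571/512 · min R 393/128 gives 3143/1024
15 of 15 · BBBBRRRRBRRRBBR · max L 1571/512 · min R 3143/1024 gives 6285/2048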